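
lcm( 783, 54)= 1566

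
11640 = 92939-81299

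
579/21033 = 193/7011 = 0.03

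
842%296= 250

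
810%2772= 810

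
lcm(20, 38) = 380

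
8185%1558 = 395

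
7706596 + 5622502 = 13329098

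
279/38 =279/38 = 7.34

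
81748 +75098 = 156846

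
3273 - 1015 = 2258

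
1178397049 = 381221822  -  -797175227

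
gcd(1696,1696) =1696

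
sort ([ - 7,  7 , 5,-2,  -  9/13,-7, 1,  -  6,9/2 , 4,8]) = [ - 7,-7, - 6, - 2, - 9/13,1,4,9/2,5,  7,  8]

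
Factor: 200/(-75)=  -  2^3*3^( - 1) =-8/3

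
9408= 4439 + 4969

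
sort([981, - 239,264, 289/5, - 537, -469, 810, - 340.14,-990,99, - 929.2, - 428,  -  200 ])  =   [ - 990, - 929.2, - 537,-469, - 428, - 340.14,-239 , - 200,  289/5,99, 264, 810, 981 ]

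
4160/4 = 1040 = 1040.00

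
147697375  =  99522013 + 48175362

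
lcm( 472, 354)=1416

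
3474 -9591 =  - 6117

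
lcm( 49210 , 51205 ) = 3789170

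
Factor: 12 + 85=97=97^1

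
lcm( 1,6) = 6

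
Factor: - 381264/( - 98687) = 2^4*3^1* 13^2*29^( - 1 )*41^( - 1)*47^1*83^( - 1) 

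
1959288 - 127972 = 1831316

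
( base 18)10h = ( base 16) 155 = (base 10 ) 341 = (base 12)245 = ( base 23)ej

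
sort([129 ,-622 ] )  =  [ - 622,129]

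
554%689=554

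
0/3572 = 0  =  0.00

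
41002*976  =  40017952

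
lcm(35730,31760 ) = 285840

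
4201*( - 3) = -12603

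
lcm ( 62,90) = 2790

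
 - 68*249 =-16932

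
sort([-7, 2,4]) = [ - 7 , 2,  4 ]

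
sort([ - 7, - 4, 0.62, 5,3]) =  [ - 7, - 4,0.62,  3, 5] 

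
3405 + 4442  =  7847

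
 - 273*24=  - 6552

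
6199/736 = 8 + 311/736 = 8.42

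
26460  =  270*98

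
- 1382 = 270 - 1652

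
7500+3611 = 11111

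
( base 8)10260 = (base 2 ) 1000010110000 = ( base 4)1002300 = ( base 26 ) 688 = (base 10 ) 4272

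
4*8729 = 34916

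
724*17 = 12308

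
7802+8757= 16559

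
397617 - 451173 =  - 53556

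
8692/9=965 + 7/9 = 965.78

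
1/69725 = 1/69725= 0.00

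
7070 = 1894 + 5176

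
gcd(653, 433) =1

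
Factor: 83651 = 23^1*3637^1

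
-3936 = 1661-5597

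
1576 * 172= 271072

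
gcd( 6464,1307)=1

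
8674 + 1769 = 10443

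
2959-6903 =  - 3944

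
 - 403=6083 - 6486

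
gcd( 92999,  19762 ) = 1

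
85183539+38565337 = 123748876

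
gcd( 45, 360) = 45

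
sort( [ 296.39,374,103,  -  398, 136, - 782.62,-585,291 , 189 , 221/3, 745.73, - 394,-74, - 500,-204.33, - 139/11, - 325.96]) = [ - 782.62, - 585,  -  500, - 398, - 394, - 325.96, - 204.33,-74 , - 139/11, 221/3,103 , 136,189,291,  296.39,374, 745.73]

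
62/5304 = 31/2652=   0.01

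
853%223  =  184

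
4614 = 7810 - 3196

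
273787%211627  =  62160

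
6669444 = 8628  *773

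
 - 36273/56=-36273/56 = -647.73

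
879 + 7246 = 8125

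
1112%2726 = 1112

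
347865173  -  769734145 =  - 421868972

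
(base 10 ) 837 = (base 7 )2304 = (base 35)NW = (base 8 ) 1505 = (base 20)21H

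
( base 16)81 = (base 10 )129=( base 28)4h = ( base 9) 153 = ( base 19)6f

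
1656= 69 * 24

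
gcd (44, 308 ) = 44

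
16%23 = 16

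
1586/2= 793 = 793.00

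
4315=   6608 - 2293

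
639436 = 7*91348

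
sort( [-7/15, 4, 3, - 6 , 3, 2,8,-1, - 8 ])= [-8,-6, - 1, - 7/15,2,  3,  3,  4, 8]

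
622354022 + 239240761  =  861594783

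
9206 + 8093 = 17299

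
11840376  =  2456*4821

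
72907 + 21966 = 94873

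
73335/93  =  24445/31= 788.55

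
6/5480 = 3/2740 = 0.00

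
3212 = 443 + 2769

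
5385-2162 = 3223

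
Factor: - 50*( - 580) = 2^3*5^3*29^1 =29000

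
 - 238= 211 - 449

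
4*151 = 604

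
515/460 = 103/92 =1.12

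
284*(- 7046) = - 2001064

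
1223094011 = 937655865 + 285438146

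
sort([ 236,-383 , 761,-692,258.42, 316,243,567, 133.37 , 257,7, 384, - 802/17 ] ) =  [ - 692, - 383, - 802/17,7,133.37,236,243,257 , 258.42,316,384,  567,761]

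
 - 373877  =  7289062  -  7662939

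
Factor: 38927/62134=2^( - 1 )*7^1*47^( - 1 )*67^1*83^1*661^ ( - 1 ) 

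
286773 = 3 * 95591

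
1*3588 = 3588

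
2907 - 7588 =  - 4681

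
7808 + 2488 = 10296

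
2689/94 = 2689/94 = 28.61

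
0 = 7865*0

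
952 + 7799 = 8751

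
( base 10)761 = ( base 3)1001012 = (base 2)1011111001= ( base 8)1371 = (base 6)3305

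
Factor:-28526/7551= -34/9 = -2^1*3^( - 2)* 17^1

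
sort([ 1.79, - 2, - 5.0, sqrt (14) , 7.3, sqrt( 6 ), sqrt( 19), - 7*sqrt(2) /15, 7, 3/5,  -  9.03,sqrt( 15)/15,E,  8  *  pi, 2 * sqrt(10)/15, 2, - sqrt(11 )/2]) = [ - 9.03, - 5.0, - 2, - sqrt( 11)/2, - 7*sqrt(2 )/15, sqrt( 15) /15,2* sqrt( 10 ) /15, 3/5, 1.79, 2,sqrt(6), E, sqrt( 14), sqrt ( 19),7, 7.3,8 * pi ]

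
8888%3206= 2476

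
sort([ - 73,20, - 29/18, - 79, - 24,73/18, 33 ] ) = [ - 79, - 73, - 24 , - 29/18, 73/18, 20,33]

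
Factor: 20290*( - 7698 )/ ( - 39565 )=31238484/7913=2^2*3^1*41^( - 1)* 193^( - 1)* 1283^1 * 2029^1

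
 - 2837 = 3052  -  5889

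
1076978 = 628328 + 448650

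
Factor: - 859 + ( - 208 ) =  - 11^1  *  97^1= -  1067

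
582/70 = 8+11/35 = 8.31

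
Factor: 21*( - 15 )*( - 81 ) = 3^6*5^1*7^1 =25515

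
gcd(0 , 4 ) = 4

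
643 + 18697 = 19340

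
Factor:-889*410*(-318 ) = 115907820  =  2^2*3^1*5^1*7^1*41^1*53^1*127^1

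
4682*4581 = 21448242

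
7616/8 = 952= 952.00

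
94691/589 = 160  +  451/589 = 160.77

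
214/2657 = 214/2657 = 0.08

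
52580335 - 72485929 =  - 19905594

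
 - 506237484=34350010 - 540587494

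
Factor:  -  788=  - 2^2*197^1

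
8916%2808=492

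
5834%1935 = 29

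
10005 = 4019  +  5986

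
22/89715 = 22/89715= 0.00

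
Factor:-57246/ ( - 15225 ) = 94/25= 2^1*5^ ( - 2)*47^1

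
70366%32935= 4496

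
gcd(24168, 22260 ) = 636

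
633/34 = 18 + 21/34 = 18.62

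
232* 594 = 137808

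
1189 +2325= 3514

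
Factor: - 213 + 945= 2^2*3^1 * 61^1 = 732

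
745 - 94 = 651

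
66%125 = 66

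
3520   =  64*55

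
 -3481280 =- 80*43516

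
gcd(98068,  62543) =1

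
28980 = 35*828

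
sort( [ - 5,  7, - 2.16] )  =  [ - 5 , - 2.16 , 7 ] 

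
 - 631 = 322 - 953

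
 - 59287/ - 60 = 59287/60 = 988.12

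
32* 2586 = 82752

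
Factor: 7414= 2^1*11^1*337^1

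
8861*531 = 4705191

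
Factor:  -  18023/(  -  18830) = 2^( - 1)*5^( - 1)*7^( - 1 )*67^1 = 67/70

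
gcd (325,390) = 65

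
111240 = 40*2781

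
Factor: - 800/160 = - 5^1 = - 5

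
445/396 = 445/396 = 1.12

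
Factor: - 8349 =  - 3^1*11^2*23^1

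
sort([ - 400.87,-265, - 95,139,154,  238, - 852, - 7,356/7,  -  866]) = [-866,  -  852, - 400.87,  -  265, - 95, - 7,356/7,  139,154,238]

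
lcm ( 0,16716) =0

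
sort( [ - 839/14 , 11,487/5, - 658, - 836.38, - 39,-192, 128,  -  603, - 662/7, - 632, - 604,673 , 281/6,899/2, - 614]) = [ -836.38, - 658, -632, - 614, - 604, - 603, - 192, - 662/7 ,-839/14, - 39,  11,281/6, 487/5,128, 899/2,  673]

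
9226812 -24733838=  - 15507026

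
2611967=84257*31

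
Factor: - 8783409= -3^1* 2927803^1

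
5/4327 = 5/4327 = 0.00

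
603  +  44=647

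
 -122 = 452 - 574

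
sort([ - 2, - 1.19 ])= [- 2,-1.19 ]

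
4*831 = 3324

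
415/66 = 415/66=6.29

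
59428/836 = 71 + 18/209 = 71.09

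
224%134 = 90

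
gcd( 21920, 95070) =10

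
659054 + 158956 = 818010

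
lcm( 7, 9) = 63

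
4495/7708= 4495/7708 = 0.58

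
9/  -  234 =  - 1 + 25/26  =  - 0.04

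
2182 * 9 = 19638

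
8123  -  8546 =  - 423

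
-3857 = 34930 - 38787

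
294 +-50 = 244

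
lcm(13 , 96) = 1248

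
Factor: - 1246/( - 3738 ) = 3^( - 1) = 1/3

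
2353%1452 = 901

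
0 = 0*412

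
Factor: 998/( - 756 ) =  - 499/378  =  - 2^( - 1)*3^( - 3 )*7^(  -  1 )*499^1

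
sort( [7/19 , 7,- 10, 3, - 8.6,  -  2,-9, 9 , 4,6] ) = [ - 10,  -  9,  -  8.6, - 2,7/19,  3, 4, 6, 7,  9 ]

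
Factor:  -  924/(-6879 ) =2^2*7^1*11^1*2293^( - 1) =308/2293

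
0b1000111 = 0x47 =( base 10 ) 71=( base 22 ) 35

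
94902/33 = 31634/11 = 2875.82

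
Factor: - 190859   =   - 17^1*103^1*109^1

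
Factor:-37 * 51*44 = -2^2*3^1*11^1*17^1*37^1 = -83028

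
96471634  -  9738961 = 86732673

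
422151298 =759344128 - 337192830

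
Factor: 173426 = 2^1*11^1*7883^1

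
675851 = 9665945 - 8990094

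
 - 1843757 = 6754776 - 8598533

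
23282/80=11641/40 = 291.02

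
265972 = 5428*49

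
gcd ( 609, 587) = 1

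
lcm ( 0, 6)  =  0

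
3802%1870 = 62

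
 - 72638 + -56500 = - 129138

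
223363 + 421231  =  644594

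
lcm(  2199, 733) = 2199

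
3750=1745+2005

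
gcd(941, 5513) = 1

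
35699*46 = 1642154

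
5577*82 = 457314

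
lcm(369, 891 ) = 36531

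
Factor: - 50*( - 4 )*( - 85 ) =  - 17000 =-2^3 * 5^3*17^1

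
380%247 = 133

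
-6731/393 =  - 6731/393 = -17.13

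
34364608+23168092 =57532700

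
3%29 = 3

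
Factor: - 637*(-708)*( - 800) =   -  360796800 = -2^7*3^1*5^2 * 7^2*13^1*59^1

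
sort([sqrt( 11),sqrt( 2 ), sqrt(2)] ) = [ sqrt ( 2),sqrt(2),sqrt(11) ] 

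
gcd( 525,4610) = 5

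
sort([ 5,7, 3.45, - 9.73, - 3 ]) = [ - 9.73, - 3,3.45,5, 7 ]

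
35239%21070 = 14169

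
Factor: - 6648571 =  - 6648571^1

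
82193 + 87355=169548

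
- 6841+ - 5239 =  - 12080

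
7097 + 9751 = 16848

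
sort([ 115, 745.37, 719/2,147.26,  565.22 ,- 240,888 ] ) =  [- 240, 115,  147.26, 719/2,  565.22, 745.37,888]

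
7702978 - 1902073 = 5800905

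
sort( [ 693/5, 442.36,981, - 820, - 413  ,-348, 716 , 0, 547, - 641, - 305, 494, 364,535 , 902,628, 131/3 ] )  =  [-820,  -  641, - 413, - 348, - 305, 0 , 131/3,693/5 , 364, 442.36 , 494,535, 547,628, 716, 902,981]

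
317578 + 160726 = 478304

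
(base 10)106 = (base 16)6A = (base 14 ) 78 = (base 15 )71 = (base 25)46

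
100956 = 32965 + 67991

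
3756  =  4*939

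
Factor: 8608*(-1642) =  - 14134336 = -  2^6 * 269^1 * 821^1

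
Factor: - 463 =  - 463^1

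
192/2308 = 48/577 =0.08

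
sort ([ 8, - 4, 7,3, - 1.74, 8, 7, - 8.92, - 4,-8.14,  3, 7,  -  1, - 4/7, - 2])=[-8.92 , - 8.14, - 4, - 4, - 2,-1.74,  -  1, - 4/7, 3,3, 7, 7,7,8, 8 ] 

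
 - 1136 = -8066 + 6930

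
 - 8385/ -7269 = 1+372/2423  =  1.15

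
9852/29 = 339 + 21/29 = 339.72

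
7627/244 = 31 + 63/244 = 31.26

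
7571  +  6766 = 14337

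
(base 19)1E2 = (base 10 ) 629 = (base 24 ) 125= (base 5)10004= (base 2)1001110101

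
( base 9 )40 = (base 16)24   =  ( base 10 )36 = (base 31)15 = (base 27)19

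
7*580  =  4060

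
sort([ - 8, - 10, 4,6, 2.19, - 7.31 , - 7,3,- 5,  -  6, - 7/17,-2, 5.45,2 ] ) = [ - 10, - 8, - 7.31, - 7 ,-6, - 5,-2,- 7/17,2,2.19, 3,4, 5.45,6 ]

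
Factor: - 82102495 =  - 5^1*227^1 * 72337^1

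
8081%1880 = 561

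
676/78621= 676/78621=0.01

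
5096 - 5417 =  - 321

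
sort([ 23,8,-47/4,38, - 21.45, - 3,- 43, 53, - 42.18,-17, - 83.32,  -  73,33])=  [-83.32 , - 73, - 43 , - 42.18, - 21.45, - 17, - 47/4,-3,  8 , 23,33,38, 53]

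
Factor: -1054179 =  - 3^2*7^1*29^1 *577^1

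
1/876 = 1/876= 0.00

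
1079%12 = 11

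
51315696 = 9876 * 5196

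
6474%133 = 90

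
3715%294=187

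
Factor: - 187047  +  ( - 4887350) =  - 157^1 * 32321^1 = - 5074397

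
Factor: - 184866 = - 2^1 * 3^1*11^1*2801^1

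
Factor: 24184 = 2^3*3023^1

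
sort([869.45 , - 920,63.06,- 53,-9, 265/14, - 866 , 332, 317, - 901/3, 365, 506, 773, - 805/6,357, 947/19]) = [-920, - 866, - 901/3,-805/6, - 53, - 9,265/14, 947/19,63.06,317 , 332, 357,365, 506,773,869.45]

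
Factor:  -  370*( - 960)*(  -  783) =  - 2^7*3^4*5^2*29^1*37^1 = - 278121600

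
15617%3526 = 1513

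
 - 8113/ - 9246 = 8113/9246 = 0.88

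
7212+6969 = 14181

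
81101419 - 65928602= 15172817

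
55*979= 53845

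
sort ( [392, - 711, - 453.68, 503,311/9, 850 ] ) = [ - 711, - 453.68,  311/9, 392 , 503, 850]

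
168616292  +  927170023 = 1095786315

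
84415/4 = 84415/4 =21103.75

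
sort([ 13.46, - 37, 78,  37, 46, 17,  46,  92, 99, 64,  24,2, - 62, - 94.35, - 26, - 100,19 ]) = [ - 100,-94.35, - 62,-37, - 26, 2, 13.46,17, 19,  24, 37, 46, 46, 64, 78,92, 99]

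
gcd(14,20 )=2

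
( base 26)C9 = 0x141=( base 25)cl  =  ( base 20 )g1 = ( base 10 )321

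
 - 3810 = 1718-5528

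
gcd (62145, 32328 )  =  9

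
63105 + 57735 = 120840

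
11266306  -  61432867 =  - 50166561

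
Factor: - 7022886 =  - 2^1 * 3^1*13^1*179^1*503^1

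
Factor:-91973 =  - 7^2*1877^1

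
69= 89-20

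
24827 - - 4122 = 28949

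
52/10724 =13/2681 =0.00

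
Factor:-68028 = -2^2*3^1*5669^1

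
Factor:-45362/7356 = -37/6 = -2^(- 1)*3^( -1)*37^1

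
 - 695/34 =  - 695/34 = - 20.44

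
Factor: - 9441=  - 3^2*1049^1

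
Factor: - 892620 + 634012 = -258608= - 2^4 *7^1 * 2309^1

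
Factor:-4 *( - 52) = 2^4*13^1 = 208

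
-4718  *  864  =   - 4076352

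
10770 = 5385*2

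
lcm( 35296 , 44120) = 176480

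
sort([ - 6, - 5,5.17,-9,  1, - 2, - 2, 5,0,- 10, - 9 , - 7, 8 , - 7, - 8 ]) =[ - 10, - 9, -9, - 8, - 7, - 7, - 6  , - 5, - 2, - 2,0 , 1,  5 , 5.17, 8] 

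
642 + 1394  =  2036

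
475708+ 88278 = 563986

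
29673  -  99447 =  - 69774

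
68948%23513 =21922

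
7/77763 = 1/11109 = 0.00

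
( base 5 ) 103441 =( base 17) C90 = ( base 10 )3621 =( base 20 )911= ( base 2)111000100101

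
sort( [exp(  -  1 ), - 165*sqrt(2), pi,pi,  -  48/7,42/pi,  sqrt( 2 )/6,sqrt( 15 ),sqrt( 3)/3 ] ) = [ -165*sqrt(2 ), -48/7,sqrt( 2)/6, exp( -1),  sqrt( 3)/3, pi, pi, sqrt( 15),  42/pi ]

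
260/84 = 65/21 = 3.10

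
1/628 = 1/628 = 0.00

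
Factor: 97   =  97^1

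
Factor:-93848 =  - 2^3*11731^1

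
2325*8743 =20327475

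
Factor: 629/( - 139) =-17^1*37^1*139^( - 1)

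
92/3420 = 23/855 = 0.03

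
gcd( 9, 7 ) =1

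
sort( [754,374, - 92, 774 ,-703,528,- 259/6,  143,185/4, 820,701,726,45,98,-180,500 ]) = [-703, - 180,-92 , - 259/6,  45,185/4,98, 143 , 374, 500,528,701,726, 754,774,820]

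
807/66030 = 269/22010  =  0.01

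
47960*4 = 191840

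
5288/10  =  528 + 4/5 = 528.80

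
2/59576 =1/29788 = 0.00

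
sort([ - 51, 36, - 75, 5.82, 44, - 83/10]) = [ - 75, - 51, - 83/10,5.82,36, 44 ]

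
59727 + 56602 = 116329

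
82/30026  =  41/15013 = 0.00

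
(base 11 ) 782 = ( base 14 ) 4AD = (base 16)3A9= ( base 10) 937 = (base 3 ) 1021201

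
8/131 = 8/131 = 0.06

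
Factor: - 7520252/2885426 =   -  3760126/1442713 = - 2^1 * 53^( - 1 )*163^( - 1 )*167^(-1 )*349^1 * 5387^1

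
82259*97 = 7979123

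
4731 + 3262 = 7993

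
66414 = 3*22138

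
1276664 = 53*24088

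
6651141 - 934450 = 5716691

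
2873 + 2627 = 5500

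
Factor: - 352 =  - 2^5 * 11^1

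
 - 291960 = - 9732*30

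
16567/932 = 16567/932 = 17.78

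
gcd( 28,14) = 14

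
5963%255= 98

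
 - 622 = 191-813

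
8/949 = 8/949 = 0.01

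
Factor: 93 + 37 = 2^1*5^1*13^1 = 130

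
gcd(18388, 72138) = 2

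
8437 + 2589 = 11026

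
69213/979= 70+683/979 = 70.70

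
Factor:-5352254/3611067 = - 2^1*3^( - 1)*1203689^( -1 )*2676127^1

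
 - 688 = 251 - 939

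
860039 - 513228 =346811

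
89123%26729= 8936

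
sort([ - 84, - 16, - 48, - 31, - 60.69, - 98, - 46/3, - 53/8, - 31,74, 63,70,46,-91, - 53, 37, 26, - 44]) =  [ - 98,-91, - 84 , - 60.69, - 53, - 48, - 44, - 31,-31 , - 16,-46/3, - 53/8, 26, 37,46,63,70, 74]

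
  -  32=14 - 46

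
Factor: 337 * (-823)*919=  - 337^1*823^1*919^1 = - 254885569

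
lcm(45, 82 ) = 3690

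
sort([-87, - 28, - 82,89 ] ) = [-87, - 82, - 28, 89 ]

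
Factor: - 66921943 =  - 11^1 * 6083813^1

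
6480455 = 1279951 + 5200504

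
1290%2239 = 1290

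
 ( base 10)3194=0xc7a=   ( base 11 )2444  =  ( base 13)15B9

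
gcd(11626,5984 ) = 2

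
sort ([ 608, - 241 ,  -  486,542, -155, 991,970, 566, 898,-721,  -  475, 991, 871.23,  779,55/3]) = [  -  721, - 486, - 475,  -  241 ,-155, 55/3,542,566, 608, 779 , 871.23, 898, 970,991, 991] 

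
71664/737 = 97 + 175/737  =  97.24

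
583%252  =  79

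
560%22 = 10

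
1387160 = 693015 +694145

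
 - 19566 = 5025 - 24591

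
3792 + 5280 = 9072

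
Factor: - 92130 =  - 2^1 * 3^1 * 5^1*37^1 * 83^1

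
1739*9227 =16045753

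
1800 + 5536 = 7336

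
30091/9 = 3343+4/9 = 3343.44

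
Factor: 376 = 2^3*47^1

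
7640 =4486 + 3154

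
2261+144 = 2405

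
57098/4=14274+1/2 = 14274.50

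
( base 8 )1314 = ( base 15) 32B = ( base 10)716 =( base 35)KG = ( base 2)1011001100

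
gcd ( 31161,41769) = 663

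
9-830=-821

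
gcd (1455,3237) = 3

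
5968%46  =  34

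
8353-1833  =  6520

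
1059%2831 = 1059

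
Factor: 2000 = 2^4*5^3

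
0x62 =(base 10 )98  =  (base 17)5D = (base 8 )142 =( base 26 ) 3k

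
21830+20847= 42677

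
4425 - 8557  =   - 4132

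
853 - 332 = 521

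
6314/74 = 3157/37 =85.32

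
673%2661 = 673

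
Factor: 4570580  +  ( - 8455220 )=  - 3884640 = - 2^5  *  3^1*5^1 * 8093^1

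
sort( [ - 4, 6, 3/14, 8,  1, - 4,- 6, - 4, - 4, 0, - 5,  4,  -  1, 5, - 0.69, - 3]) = [ - 6, - 5 , - 4, - 4, - 4, - 4, - 3,-1, - 0.69, 0, 3/14, 1,4,5, 6,8 ] 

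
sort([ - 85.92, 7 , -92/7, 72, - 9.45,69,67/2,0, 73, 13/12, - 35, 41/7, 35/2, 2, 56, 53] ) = [-85.92 , - 35,-92/7, - 9.45, 0, 13/12 , 2 , 41/7,  7,  35/2, 67/2,  53,56 , 69,72, 73 ] 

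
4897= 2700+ 2197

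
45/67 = 45/67 =0.67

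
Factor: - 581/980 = -83/140 = - 2^( - 2)*5^( -1 )*7^(-1) * 83^1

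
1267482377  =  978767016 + 288715361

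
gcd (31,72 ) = 1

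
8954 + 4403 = 13357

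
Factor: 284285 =5^1*56857^1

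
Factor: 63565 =5^1*12713^1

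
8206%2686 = 148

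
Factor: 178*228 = 2^3*3^1 * 19^1*89^1 = 40584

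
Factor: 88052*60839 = 5356995628 = 2^2*83^1*733^1*22013^1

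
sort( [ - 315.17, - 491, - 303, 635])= [ - 491, - 315.17, - 303, 635]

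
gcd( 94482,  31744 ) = 2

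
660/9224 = 165/2306 = 0.07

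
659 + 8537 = 9196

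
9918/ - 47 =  - 9918/47= - 211.02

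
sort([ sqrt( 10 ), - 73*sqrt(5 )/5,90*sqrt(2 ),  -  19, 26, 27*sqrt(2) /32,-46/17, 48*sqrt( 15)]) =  [ - 73*sqrt(5)/5, - 19,-46/17,27*sqrt(2)/32, sqrt(10 ),26, 90*sqrt(2),48*sqrt ( 15 ) ] 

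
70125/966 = 72 + 191/322=72.59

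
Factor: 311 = 311^1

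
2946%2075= 871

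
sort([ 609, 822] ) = [ 609,  822]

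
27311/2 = 13655+1/2 = 13655.50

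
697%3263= 697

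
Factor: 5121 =3^2*569^1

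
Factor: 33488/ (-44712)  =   - 2^1*3^( - 5) *7^1*13^1 = - 182/243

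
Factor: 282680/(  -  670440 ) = - 191/453= - 3^(-1)*151^(- 1)*191^1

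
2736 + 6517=9253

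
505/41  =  505/41 = 12.32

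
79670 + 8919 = 88589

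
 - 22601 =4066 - 26667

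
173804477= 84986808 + 88817669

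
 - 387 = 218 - 605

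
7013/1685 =7013/1685=4.16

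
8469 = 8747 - 278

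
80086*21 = 1681806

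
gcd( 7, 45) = 1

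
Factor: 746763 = 3^1 * 59^1*4219^1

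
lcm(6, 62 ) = 186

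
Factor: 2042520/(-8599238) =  - 2^2*3^1*5^1*283^ ( - 1 )*15193^(-1 )*17021^1 = - 1021260/4299619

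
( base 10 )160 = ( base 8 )240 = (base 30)5A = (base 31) 55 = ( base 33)4S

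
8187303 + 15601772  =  23789075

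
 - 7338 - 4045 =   -  11383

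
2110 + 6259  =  8369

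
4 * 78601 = 314404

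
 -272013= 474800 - 746813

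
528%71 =31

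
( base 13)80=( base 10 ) 104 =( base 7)206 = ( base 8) 150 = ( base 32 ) 38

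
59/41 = 1 + 18/41 = 1.44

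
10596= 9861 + 735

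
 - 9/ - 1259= 9/1259  =  0.01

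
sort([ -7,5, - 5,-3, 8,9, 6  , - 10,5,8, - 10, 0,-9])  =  [-10,-10,-9,- 7,-5, - 3, 0,5,  5,  6,  8,8,  9 ] 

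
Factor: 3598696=2^3*17^1*47^1*563^1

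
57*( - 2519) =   -  143583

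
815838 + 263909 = 1079747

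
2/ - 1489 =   -  2/1489  =  -  0.00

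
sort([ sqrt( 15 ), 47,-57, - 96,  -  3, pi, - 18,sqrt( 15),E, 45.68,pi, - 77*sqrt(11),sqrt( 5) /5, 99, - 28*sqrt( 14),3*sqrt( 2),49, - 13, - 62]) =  [ - 77*sqrt( 11),-28*sqrt( 14 ),-96,-62, - 57, - 18, - 13, - 3, sqrt (5)/5,E,pi,pi,sqrt ( 15),sqrt ( 15 ),3 * sqrt( 2 ) , 45.68,47,49 , 99]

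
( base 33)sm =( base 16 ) 3B2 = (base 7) 2521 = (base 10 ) 946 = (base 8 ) 1662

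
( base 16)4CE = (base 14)63c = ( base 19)37E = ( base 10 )1230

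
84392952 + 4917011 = 89309963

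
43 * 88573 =3808639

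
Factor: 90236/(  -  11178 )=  - 2^1*3^( -5)*17^1 * 23^ ( - 1)*1327^1 = - 45118/5589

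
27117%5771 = 4033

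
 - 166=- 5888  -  - 5722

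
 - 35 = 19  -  54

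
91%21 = 7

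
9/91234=9/91234 = 0.00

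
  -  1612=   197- 1809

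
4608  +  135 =4743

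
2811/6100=2811/6100=0.46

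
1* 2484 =2484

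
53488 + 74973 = 128461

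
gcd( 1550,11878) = 2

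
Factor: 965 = 5^1*193^1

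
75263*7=526841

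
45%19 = 7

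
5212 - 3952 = 1260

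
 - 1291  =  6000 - 7291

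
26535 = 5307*5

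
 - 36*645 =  - 23220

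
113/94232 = 113/94232 = 0.00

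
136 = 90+46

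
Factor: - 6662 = -2^1*3331^1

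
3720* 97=360840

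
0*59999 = 0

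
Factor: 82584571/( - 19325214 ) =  - 2^( - 1)*3^( - 2) * 31^( - 1)*59^( - 1)*587^( -1) * 1367^1*60413^1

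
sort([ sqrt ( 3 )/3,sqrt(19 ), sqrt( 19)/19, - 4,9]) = [- 4, sqrt ( 19)/19,sqrt(3 )/3  ,  sqrt( 19),9 ] 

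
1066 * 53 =56498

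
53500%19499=14502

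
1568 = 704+864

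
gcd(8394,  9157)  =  1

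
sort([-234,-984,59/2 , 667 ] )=[  -  984, - 234,59/2, 667] 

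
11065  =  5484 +5581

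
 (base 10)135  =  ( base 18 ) 79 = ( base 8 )207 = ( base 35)3u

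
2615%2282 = 333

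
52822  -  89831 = - 37009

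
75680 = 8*9460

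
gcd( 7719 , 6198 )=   3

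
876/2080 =219/520 = 0.42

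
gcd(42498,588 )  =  6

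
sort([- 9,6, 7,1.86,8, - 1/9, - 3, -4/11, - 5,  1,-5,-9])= [-9 , - 9,-5,-5, -3,- 4/11,-1/9 , 1, 1.86,  6,7,8] 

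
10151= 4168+5983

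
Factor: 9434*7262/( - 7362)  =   - 2^1*3^( - 2 )*53^1*89^1*409^( - 1 )*3631^1 = - 34254854/3681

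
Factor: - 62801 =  - 62801^1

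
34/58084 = 17/29042 = 0.00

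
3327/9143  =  3327/9143 = 0.36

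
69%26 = 17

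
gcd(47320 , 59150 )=11830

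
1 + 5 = 6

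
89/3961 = 89/3961 = 0.02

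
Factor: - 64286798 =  -2^1 * 32143399^1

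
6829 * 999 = 6822171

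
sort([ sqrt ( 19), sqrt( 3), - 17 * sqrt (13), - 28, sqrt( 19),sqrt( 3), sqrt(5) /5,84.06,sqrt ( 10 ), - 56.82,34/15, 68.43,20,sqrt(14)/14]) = [ - 17*sqrt( 13), - 56.82, - 28, sqrt(14 )/14,sqrt (5)/5,sqrt (3 ),sqrt (3 ),34/15,sqrt(10), sqrt(19),sqrt( 19), 20,68.43 , 84.06 ]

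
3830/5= 766 = 766.00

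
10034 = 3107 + 6927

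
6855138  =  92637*74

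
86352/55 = 86352/55 = 1570.04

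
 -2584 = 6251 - 8835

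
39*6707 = 261573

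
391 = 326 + 65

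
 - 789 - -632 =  - 157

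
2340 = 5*468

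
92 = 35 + 57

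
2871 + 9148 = 12019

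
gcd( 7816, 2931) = 977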